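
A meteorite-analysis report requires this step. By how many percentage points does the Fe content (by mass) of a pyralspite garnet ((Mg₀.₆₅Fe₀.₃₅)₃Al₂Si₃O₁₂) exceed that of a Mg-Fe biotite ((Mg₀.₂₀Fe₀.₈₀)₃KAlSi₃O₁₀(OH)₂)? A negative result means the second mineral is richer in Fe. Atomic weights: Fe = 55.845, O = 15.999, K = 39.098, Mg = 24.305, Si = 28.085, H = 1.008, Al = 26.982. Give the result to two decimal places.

M((Mg₀.₆₅Fe₀.₃₅)₃Al₂Si₃O₁₂) = 436.239 g/mol, so wt% Fe = 58.637/436.239 × 100 = 13.44%.
M((Mg₀.₂₀Fe₀.₈₀)₃KAlSi₃O₁₀(OH)₂) = 492.950 g/mol, so wt% Fe = 134.028/492.950 × 100 = 27.19%.
13.44 − 27.19 = -13.75 pp.

-13.75 percentage points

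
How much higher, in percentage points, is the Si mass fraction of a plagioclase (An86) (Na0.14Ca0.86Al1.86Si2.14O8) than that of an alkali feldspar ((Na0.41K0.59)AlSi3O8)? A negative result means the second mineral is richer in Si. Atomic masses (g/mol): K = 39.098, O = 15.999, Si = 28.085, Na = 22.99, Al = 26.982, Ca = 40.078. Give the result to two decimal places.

First mineral: 60.102 g Si in 275.966 g formula = 21.78 wt% Si.
Second mineral: 84.255 g Si in 271.723 g formula = 31.01 wt% Si.
21.78% − 31.01% gives a difference of -9.23 percentage points.

-9.23 percentage points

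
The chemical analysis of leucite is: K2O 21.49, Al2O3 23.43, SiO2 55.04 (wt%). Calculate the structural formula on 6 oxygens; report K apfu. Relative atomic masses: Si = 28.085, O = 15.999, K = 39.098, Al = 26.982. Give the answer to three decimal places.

21.49 wt% K2O ÷ 94.195 g/mol = 0.22814 mol, giving 0.45628 K and 0.22814 O.
23.43 wt% Al2O3 ÷ 101.961 g/mol = 0.22979 mol, giving 0.45958 Al and 0.68937 O.
55.04 wt% SiO2 ÷ 60.083 g/mol = 0.91607 mol, giving 0.91607 Si and 1.83214 O.
Oxygen sums to 2.74965; scaling by 6/2.74965 = 2.18210 puts the formula on 6 O.
K: 0.45628 × 2.18210 = 0.996 atoms per formula unit.

0.996 K apfu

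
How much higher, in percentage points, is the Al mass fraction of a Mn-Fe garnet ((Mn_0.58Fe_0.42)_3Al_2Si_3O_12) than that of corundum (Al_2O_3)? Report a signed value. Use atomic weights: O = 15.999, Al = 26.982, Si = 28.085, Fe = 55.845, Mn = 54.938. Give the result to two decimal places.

-42.05 percentage points

Al in (Mn_0.58Fe_0.42)_3Al_2Si_3O_12: molar mass 496.164 g/mol; 2×26.982 = 53.964 g → 10.88 wt%.
Al in Al_2O_3: molar mass 101.961 g/mol; 2×26.982 = 53.964 g → 52.93 wt%.
Difference = 10.88 − 52.93 = -42.05 percentage points.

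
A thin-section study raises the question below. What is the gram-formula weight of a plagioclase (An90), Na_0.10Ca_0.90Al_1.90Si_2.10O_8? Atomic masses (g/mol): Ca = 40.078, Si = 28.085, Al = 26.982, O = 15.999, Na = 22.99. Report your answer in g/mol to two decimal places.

276.61 g/mol

The formula mass is the sum 0.10·22.99 + 0.90·40.078 + 1.90·26.982 + 2.10·28.085 + 8·15.999.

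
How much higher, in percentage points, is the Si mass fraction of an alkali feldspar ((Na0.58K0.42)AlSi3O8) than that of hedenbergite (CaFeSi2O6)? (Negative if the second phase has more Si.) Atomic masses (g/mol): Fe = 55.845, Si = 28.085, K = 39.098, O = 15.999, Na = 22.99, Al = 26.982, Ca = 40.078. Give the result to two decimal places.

8.68 percentage points

Si in (Na0.58K0.42)AlSi3O8: molar mass 268.984 g/mol; 3×28.085 = 84.255 g → 31.32 wt%.
Si in CaFeSi2O6: molar mass 248.087 g/mol; 2×28.085 = 56.170 g → 22.64 wt%.
Difference = 31.32 − 22.64 = 8.68 percentage points.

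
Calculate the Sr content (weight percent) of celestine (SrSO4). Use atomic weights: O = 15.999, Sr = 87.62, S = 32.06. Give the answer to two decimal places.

47.70 weight percent

Molar mass of SrSO4: 1×87.62 + 1×32.06 + 4×15.999 = 183.676 g/mol.
Mass of Sr per formula unit: 1 × 87.62 = 87.620 g.
Weight fraction Sr = 87.620 / 183.676 = 0.4770.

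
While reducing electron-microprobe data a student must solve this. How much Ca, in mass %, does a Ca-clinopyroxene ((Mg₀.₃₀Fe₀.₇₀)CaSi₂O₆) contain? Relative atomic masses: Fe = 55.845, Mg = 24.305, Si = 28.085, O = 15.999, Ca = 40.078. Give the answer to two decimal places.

M((Mg₀.₃₀Fe₀.₇₀)CaSi₂O₆) = 238.625 g/mol.
Ca contributes 1 × 40.078 = 40.078 g per mole.
40.078/238.625 = 0.1680 → 16.80%.

16.80 mass %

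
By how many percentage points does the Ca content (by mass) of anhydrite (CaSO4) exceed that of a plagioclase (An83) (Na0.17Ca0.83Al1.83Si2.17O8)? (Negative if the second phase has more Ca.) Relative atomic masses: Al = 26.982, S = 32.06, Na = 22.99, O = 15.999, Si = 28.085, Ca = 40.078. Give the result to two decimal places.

17.37 percentage points

First mineral: 40.078 g Ca in 136.134 g formula = 29.44 wt% Ca.
Second mineral: 33.265 g Ca in 275.487 g formula = 12.07 wt% Ca.
29.44% − 12.07% gives a difference of 17.37 percentage points.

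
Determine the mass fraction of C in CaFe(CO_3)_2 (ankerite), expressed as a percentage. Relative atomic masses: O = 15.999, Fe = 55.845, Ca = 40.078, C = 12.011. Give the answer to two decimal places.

11.12 wt%

M(CaFe(CO_3)_2) = 215.939 g/mol.
C contributes 2 × 12.011 = 24.022 g per mole.
24.022/215.939 = 0.1112 → 11.12%.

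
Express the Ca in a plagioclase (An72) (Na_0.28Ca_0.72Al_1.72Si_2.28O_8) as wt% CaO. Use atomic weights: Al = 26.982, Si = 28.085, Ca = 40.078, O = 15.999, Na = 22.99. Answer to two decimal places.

14.75 wt%

Formula mass = 273.728 g/mol.
0.72 Ca → 0.7200 mol CaO per formula unit; M(CaO) = 56.077, so CaO mass = 40.375 g.
40.375/273.728 × 100 = 14.75 wt%.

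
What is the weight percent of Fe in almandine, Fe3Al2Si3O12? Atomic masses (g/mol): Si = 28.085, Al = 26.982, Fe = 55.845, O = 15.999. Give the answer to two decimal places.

Formula mass = 3·55.845 + 2·26.982 + 3·28.085 + 12·15.999 = 497.742 g/mol, of which 167.535 g is Fe.
So Fe makes up 167.535/497.742 = 0.3366 of the mass, i.e. 33.66%.

33.66 weight percent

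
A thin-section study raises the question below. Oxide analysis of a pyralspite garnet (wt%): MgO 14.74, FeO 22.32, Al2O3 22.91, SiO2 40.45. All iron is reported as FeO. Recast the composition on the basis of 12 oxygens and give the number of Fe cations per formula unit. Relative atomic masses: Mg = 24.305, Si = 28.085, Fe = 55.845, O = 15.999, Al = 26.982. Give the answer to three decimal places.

MgO: 14.74/40.304 = 0.36572 mol → 0.36572 mol Mg, 0.36572 mol O.
FeO: 22.32/71.844 = 0.31067 mol → 0.31067 mol Fe, 0.31067 mol O.
Al2O3: 22.91/101.961 = 0.22469 mol → 0.44938 mol Al, 0.67407 mol O.
SiO2: 40.45/60.083 = 0.67324 mol → 0.67324 mol Si, 1.34648 mol O.
Total oxygen = 2.69694 mol. Normalization factor = 12/2.69694 = 4.44949.
Fe per 12 O = 0.31067 × 4.44949 = 1.382.

1.382 Fe apfu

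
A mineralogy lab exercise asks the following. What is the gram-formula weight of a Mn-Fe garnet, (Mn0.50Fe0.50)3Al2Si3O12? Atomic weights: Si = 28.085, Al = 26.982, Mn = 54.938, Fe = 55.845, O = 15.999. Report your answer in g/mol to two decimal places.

496.38 g/mol

The formula mass is the sum 1.50(54.938) + 1.50(55.845) + 2(26.982) + 3(28.085) + 12(15.999).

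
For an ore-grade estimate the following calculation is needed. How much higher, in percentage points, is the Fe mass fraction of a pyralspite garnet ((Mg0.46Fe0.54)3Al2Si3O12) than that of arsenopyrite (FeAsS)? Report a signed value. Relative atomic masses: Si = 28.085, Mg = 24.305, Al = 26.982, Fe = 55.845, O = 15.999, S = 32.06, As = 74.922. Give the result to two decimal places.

-14.38 percentage points

First mineral: 90.469 g Fe in 454.217 g formula = 19.92 wt% Fe.
Second mineral: 55.845 g Fe in 162.827 g formula = 34.30 wt% Fe.
19.92% − 34.30% gives a difference of -14.38 percentage points.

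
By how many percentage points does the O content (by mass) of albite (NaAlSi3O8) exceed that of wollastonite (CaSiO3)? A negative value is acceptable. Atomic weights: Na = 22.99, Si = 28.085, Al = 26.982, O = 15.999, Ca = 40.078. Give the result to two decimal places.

7.49 percentage points

M(NaAlSi3O8) = 262.219 g/mol, so wt% O = 127.992/262.219 × 100 = 48.81%.
M(CaSiO3) = 116.160 g/mol, so wt% O = 47.997/116.160 × 100 = 41.32%.
48.81 − 41.32 = 7.49 pp.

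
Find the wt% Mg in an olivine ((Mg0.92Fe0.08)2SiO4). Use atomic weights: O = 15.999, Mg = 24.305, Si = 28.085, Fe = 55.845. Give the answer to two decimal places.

M((Mg0.92Fe0.08)2SiO4) = 145.737 g/mol.
Mg contributes 1.84 × 24.305 = 44.721 g per mole.
44.721/145.737 = 0.3069 → 30.69%.

30.69 weight percent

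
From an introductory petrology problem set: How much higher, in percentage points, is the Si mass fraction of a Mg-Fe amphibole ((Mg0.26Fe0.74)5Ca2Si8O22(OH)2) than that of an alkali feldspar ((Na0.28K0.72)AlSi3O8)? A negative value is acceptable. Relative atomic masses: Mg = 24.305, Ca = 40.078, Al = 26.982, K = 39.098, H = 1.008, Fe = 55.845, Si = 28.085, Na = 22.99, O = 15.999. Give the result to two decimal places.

M((Mg0.26Fe0.74)5Ca2Si8O22(OH)2) = 929.051 g/mol, so wt% Si = 224.680/929.051 × 100 = 24.18%.
M((Na0.28K0.72)AlSi3O8) = 273.817 g/mol, so wt% Si = 84.255/273.817 × 100 = 30.77%.
24.18 − 30.77 = -6.59 pp.

-6.59 percentage points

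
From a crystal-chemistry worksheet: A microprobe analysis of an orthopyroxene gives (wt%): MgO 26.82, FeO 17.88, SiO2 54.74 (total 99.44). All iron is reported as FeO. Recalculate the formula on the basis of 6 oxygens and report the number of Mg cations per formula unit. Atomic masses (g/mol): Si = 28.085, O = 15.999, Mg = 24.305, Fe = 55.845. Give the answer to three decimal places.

26.82 wt% MgO ÷ 40.304 g/mol = 0.66544 mol, giving 0.66544 Mg and 0.66544 O.
17.88 wt% FeO ÷ 71.844 g/mol = 0.24887 mol, giving 0.24887 Fe and 0.24887 O.
54.74 wt% SiO2 ÷ 60.083 g/mol = 0.91107 mol, giving 0.91107 Si and 1.82214 O.
Oxygen sums to 2.73645; scaling by 6/2.73645 = 2.19262 puts the formula on 6 O.
Mg: 0.66544 × 2.19262 = 1.459 atoms per formula unit.

1.459 Mg apfu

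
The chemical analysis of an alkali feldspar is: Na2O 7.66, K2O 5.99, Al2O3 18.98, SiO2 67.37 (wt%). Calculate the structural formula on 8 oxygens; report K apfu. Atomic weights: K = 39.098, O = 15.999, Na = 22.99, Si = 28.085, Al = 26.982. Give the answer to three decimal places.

7.66 wt% Na2O ÷ 61.979 g/mol = 0.12359 mol, giving 0.24718 Na and 0.12359 O.
5.99 wt% K2O ÷ 94.195 g/mol = 0.06359 mol, giving 0.12718 K and 0.06359 O.
18.98 wt% Al2O3 ÷ 101.961 g/mol = 0.18615 mol, giving 0.37230 Al and 0.55845 O.
67.37 wt% SiO2 ÷ 60.083 g/mol = 1.12128 mol, giving 1.12128 Si and 2.24256 O.
Oxygen sums to 2.98819; scaling by 8/2.98819 = 2.67721 puts the formula on 8 O.
K: 0.12718 × 2.67721 = 0.340 atoms per formula unit.

0.340 K apfu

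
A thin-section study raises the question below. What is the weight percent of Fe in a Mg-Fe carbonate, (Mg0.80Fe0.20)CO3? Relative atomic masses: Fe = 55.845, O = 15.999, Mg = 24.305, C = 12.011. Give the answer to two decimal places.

12.32 mass %

Molar mass of (Mg0.80Fe0.20)CO3: 0.80·24.305 + 0.20·55.845 + 1·12.011 + 3·15.999 = 90.621 g/mol.
Mass of Fe per formula unit: 0.20 × 55.845 = 11.169 g.
Weight fraction Fe = 11.169 / 90.621 = 0.1232.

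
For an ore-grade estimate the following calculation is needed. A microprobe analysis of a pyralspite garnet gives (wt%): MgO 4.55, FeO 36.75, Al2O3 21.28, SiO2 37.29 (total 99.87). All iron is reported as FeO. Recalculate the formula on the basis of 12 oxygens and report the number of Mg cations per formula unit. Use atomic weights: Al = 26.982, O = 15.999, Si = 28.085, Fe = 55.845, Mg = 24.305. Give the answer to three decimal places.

0.544 Mg apfu

4.55 wt% MgO ÷ 40.304 g/mol = 0.11289 mol, giving 0.11289 Mg and 0.11289 O.
36.75 wt% FeO ÷ 71.844 g/mol = 0.51152 mol, giving 0.51152 Fe and 0.51152 O.
21.28 wt% Al2O3 ÷ 101.961 g/mol = 0.20871 mol, giving 0.41742 Al and 0.62613 O.
37.29 wt% SiO2 ÷ 60.083 g/mol = 0.62064 mol, giving 0.62064 Si and 1.24128 O.
Oxygen sums to 2.49182; scaling by 12/2.49182 = 4.81576 puts the formula on 12 O.
Mg: 0.11289 × 4.81576 = 0.544 atoms per formula unit.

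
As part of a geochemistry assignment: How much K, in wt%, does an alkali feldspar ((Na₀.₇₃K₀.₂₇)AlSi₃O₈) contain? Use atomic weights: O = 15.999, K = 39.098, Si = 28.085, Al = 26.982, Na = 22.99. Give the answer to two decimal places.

Formula mass = 0.73·22.99 + 0.27·39.098 + 1·26.982 + 3·28.085 + 8·15.999 = 266.568 g/mol, of which 10.556 g is K.
So K makes up 10.556/266.568 = 0.0396 of the mass, i.e. 3.96%.

3.96 wt%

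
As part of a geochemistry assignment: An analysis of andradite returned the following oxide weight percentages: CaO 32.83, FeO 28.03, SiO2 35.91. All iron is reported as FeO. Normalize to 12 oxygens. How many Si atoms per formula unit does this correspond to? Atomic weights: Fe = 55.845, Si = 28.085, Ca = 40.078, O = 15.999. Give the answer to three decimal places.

3.304 Si apfu

32.83 wt% CaO ÷ 56.077 g/mol = 0.58545 mol, giving 0.58545 Ca and 0.58545 O.
28.03 wt% FeO ÷ 71.844 g/mol = 0.39015 mol, giving 0.39015 Fe and 0.39015 O.
35.91 wt% SiO2 ÷ 60.083 g/mol = 0.59767 mol, giving 0.59767 Si and 1.19534 O.
Oxygen sums to 2.17094; scaling by 12/2.17094 = 5.52756 puts the formula on 12 O.
Si: 0.59767 × 5.52756 = 3.304 atoms per formula unit.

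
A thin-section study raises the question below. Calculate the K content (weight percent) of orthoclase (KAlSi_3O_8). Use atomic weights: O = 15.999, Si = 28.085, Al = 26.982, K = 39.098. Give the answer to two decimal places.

Formula mass = 1×39.098 + 1×26.982 + 3×28.085 + 8×15.999 = 278.327 g/mol, of which 39.098 g is K.
So K makes up 39.098/278.327 = 0.1405 of the mass, i.e. 14.05%.

14.05 weight percent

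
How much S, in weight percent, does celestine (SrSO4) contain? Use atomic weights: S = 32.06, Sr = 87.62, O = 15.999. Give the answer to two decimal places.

Formula mass = 1×87.62 + 1×32.06 + 4×15.999 = 183.676 g/mol, of which 32.060 g is S.
So S makes up 32.060/183.676 = 0.1745 of the mass, i.e. 17.45%.

17.45 weight percent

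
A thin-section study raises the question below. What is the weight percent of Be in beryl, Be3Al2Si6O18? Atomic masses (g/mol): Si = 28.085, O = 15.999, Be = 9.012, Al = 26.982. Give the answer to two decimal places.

M(Be3Al2Si6O18) = 537.492 g/mol.
Be contributes 3 × 9.012 = 27.036 g per mole.
27.036/537.492 = 0.0503 → 5.03%.

5.03 weight percent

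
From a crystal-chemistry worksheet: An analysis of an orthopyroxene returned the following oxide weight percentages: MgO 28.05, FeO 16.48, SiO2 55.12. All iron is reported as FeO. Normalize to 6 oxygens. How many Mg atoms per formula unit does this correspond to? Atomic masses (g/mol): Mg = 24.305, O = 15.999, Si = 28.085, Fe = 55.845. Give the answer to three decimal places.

1.513 Mg apfu

28.05 wt% MgO ÷ 40.304 g/mol = 0.69596 mol, giving 0.69596 Mg and 0.69596 O.
16.48 wt% FeO ÷ 71.844 g/mol = 0.22939 mol, giving 0.22939 Fe and 0.22939 O.
55.12 wt% SiO2 ÷ 60.083 g/mol = 0.91740 mol, giving 0.91740 Si and 1.83480 O.
Oxygen sums to 2.76015; scaling by 6/2.76015 = 2.17379 puts the formula on 6 O.
Mg: 0.69596 × 2.17379 = 1.513 atoms per formula unit.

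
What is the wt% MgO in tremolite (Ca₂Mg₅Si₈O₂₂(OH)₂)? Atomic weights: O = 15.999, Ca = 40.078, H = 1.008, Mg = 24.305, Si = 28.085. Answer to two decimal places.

24.81 wt%

Molar mass of Ca₂Mg₅Si₈O₂₂(OH)₂ = 2*40.078 + 5*24.305 + 8*28.085 + 24*15.999 + 2*1.008 = 812.353 g/mol.
Each formula unit contains 5 Mg, equivalent to 5/1 = 5.0000 mol MgO.
M(MgO) = 1×24.305 + 1×15.999 = 40.304 g/mol.
Mass of MgO per formula unit = 5.0000 × 40.304 = 201.520 g.
MgO wt% = 201.520 / 812.353 × 100 = 24.81%.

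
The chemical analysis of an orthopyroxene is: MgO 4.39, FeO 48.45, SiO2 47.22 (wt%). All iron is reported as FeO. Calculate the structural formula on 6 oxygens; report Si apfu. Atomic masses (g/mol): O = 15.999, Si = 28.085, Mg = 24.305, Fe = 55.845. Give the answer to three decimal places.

MgO (M=40.304): mol = 0.10892; Mg = 0.10892, O = 0.10892.
FeO (M=71.844): mol = 0.67438; Fe = 0.67438, O = 0.67438.
SiO2 (M=60.083): mol = 0.78591; Si = 0.78591, O = 1.57182.
ΣO = 2.35512; factor = 6/ΣO = 2.54764.
Si apfu = 0.78591 × 2.54764 = 2.002.

2.002 Si apfu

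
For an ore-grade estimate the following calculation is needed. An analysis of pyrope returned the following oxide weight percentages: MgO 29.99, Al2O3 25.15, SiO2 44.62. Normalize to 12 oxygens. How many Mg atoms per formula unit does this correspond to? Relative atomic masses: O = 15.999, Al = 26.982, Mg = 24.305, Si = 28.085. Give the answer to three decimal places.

MgO: 29.99/40.304 = 0.74409 mol → 0.74409 mol Mg, 0.74409 mol O.
Al2O3: 25.15/101.961 = 0.24666 mol → 0.49332 mol Al, 0.73998 mol O.
SiO2: 44.62/60.083 = 0.74264 mol → 0.74264 mol Si, 1.48528 mol O.
Total oxygen = 2.96935 mol. Normalization factor = 12/2.96935 = 4.04129.
Mg per 12 O = 0.74409 × 4.04129 = 3.007.

3.007 Mg apfu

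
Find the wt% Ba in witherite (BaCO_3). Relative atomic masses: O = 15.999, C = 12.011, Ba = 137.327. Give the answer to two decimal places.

M(BaCO_3) = 197.335 g/mol.
Ba contributes 1 × 137.327 = 137.327 g per mole.
137.327/197.335 = 0.6959 → 69.59%.

69.59 mass %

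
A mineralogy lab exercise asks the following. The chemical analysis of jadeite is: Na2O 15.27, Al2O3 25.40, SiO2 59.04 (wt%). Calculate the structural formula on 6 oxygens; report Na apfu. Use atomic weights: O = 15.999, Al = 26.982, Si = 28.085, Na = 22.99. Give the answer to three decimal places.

15.27 wt% Na2O ÷ 61.979 g/mol = 0.24637 mol, giving 0.49274 Na and 0.24637 O.
25.40 wt% Al2O3 ÷ 101.961 g/mol = 0.24911 mol, giving 0.49822 Al and 0.74733 O.
59.04 wt% SiO2 ÷ 60.083 g/mol = 0.98264 mol, giving 0.98264 Si and 1.96528 O.
Oxygen sums to 2.95898; scaling by 6/2.95898 = 2.02773 puts the formula on 6 O.
Na: 0.49274 × 2.02773 = 0.999 atoms per formula unit.

0.999 Na apfu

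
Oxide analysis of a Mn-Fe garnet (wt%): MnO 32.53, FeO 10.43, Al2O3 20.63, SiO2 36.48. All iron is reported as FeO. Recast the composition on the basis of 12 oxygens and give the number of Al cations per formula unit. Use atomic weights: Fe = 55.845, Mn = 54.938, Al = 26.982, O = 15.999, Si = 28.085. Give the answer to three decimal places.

2.002 Al apfu

MnO (M=70.937): mol = 0.45858; Mn = 0.45858, O = 0.45858.
FeO (M=71.844): mol = 0.14518; Fe = 0.14518, O = 0.14518.
Al2O3 (M=101.961): mol = 0.20233; Al = 0.40466, O = 0.60699.
SiO2 (M=60.083): mol = 0.60716; Si = 0.60716, O = 1.21432.
ΣO = 2.42507; factor = 12/ΣO = 4.94831.
Al apfu = 0.40466 × 4.94831 = 2.002.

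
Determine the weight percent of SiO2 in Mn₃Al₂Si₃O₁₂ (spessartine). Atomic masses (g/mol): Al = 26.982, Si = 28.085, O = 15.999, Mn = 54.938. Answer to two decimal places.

M(Mn₃Al₂Si₃O₁₂) = 495.021 g/mol; M(SiO2) = 60.083 g/mol.
Moles SiO2 per formula unit = 3 Si ÷ 1 = 3.0000.
SiO2 fraction = (3.0000 × 60.083) / 495.021 = 180.249/495.021 = 0.3641.

36.41 wt%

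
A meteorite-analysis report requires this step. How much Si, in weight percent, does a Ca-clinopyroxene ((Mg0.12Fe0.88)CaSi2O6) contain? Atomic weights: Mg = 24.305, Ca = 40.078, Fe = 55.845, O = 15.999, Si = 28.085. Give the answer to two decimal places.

M((Mg0.12Fe0.88)CaSi2O6) = 244.302 g/mol.
Si contributes 2 × 28.085 = 56.170 g per mole.
56.170/244.302 = 0.2299 → 22.99%.

22.99 weight percent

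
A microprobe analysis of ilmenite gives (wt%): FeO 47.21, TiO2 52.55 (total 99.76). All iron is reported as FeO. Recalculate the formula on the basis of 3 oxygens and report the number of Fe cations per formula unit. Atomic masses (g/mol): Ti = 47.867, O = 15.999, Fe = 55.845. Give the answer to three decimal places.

0.999 Fe apfu

47.21 wt% FeO ÷ 71.844 g/mol = 0.65712 mol, giving 0.65712 Fe and 0.65712 O.
52.55 wt% TiO2 ÷ 79.865 g/mol = 0.65799 mol, giving 0.65799 Ti and 1.31598 O.
Oxygen sums to 1.97310; scaling by 3/1.97310 = 1.52045 puts the formula on 3 O.
Fe: 0.65712 × 1.52045 = 0.999 atoms per formula unit.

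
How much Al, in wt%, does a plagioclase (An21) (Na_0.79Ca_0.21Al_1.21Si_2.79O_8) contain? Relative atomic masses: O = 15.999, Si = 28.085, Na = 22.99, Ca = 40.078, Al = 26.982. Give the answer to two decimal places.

Formula mass = 0.79·22.99 + 0.21·40.078 + 1.21·26.982 + 2.79·28.085 + 8·15.999 = 265.576 g/mol, of which 32.648 g is Al.
So Al makes up 32.648/265.576 = 0.1229 of the mass, i.e. 12.29%.

12.29 wt%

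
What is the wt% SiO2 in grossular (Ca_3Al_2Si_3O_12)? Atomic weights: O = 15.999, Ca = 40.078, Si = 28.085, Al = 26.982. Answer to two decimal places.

40.02 wt%

Molar mass of Ca_3Al_2Si_3O_12 = 3×40.078 + 2×26.982 + 3×28.085 + 12×15.999 = 450.441 g/mol.
Each formula unit contains 3 Si, equivalent to 3/1 = 3.0000 mol SiO2.
M(SiO2) = 1×28.085 + 2×15.999 = 60.083 g/mol.
Mass of SiO2 per formula unit = 3.0000 × 60.083 = 180.249 g.
SiO2 wt% = 180.249 / 450.441 × 100 = 40.02%.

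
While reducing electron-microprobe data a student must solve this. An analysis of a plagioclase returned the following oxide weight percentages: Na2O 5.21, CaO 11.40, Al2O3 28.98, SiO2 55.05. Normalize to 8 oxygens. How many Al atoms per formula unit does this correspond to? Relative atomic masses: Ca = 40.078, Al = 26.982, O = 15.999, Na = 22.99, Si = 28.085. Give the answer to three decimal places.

1.530 Al apfu

5.21 wt% Na2O ÷ 61.979 g/mol = 0.08406 mol, giving 0.16812 Na and 0.08406 O.
11.40 wt% CaO ÷ 56.077 g/mol = 0.20329 mol, giving 0.20329 Ca and 0.20329 O.
28.98 wt% Al2O3 ÷ 101.961 g/mol = 0.28423 mol, giving 0.56846 Al and 0.85269 O.
55.05 wt% SiO2 ÷ 60.083 g/mol = 0.91623 mol, giving 0.91623 Si and 1.83246 O.
Oxygen sums to 2.97250; scaling by 8/2.97250 = 2.69134 puts the formula on 8 O.
Al: 0.56846 × 2.69134 = 1.530 atoms per formula unit.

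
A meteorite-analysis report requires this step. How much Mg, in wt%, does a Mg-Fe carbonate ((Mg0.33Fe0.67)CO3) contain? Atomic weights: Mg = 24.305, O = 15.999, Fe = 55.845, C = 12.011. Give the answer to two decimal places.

M((Mg0.33Fe0.67)CO3) = 105.445 g/mol.
Mg contributes 0.33 × 24.305 = 8.021 g per mole.
8.021/105.445 = 0.0761 → 7.61%.

7.61 wt%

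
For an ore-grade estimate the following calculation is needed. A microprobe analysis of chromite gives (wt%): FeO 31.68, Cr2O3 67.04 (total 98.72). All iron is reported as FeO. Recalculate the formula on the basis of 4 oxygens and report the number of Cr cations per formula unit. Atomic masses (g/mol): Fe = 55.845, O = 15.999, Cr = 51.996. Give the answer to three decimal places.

2.000 Cr apfu

FeO: 31.68/71.844 = 0.44096 mol → 0.44096 mol Fe, 0.44096 mol O.
Cr2O3: 67.04/151.989 = 0.44108 mol → 0.88216 mol Cr, 1.32324 mol O.
Total oxygen = 1.76420 mol. Normalization factor = 4/1.76420 = 2.26732.
Cr per 4 O = 0.88216 × 2.26732 = 2.000.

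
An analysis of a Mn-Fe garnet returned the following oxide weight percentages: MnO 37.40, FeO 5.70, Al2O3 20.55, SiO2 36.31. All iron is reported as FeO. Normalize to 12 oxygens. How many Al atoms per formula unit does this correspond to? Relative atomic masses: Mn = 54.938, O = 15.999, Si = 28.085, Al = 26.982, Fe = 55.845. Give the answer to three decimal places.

1.999 Al apfu

MnO: 37.40/70.937 = 0.52723 mol → 0.52723 mol Mn, 0.52723 mol O.
FeO: 5.70/71.844 = 0.07934 mol → 0.07934 mol Fe, 0.07934 mol O.
Al2O3: 20.55/101.961 = 0.20155 mol → 0.40310 mol Al, 0.60465 mol O.
SiO2: 36.31/60.083 = 0.60433 mol → 0.60433 mol Si, 1.20866 mol O.
Total oxygen = 2.41988 mol. Normalization factor = 12/2.41988 = 4.95892.
Al per 12 O = 0.40310 × 4.95892 = 1.999.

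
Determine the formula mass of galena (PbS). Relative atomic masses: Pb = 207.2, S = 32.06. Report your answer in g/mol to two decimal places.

Pb: 1 × 207.2 = 207.2000
S: 1 × 32.06 = 32.0600
Summing the contributions gives the formula mass.

239.26 g/mol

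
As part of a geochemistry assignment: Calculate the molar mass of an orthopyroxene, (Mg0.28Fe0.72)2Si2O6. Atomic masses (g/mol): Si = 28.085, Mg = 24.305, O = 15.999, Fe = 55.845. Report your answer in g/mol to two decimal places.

246.19 g/mol

The formula mass is the sum 0.56·24.305 + 1.44·55.845 + 2·28.085 + 6·15.999.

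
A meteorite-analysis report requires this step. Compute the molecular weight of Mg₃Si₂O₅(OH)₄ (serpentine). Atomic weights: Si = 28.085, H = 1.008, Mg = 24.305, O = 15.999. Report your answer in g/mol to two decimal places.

The formula mass is the sum 3·24.305 + 2·28.085 + 9·15.999 + 4·1.008.

277.11 g/mol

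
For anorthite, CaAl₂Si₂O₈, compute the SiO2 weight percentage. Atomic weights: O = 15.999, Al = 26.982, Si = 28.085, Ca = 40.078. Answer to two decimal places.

Molar mass of CaAl₂Si₂O₈ = 1×40.078 + 2×26.982 + 2×28.085 + 8×15.999 = 278.204 g/mol.
Each formula unit contains 2 Si, equivalent to 2/1 = 2.0000 mol SiO2.
M(SiO2) = 1×28.085 + 2×15.999 = 60.083 g/mol.
Mass of SiO2 per formula unit = 2.0000 × 60.083 = 120.166 g.
SiO2 wt% = 120.166 / 278.204 × 100 = 43.19%.

43.19 wt%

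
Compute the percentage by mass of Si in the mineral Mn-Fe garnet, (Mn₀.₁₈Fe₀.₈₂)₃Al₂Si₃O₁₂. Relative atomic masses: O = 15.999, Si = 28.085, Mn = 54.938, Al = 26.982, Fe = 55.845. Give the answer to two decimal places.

16.94 mass %

M((Mn₀.₁₈Fe₀.₈₂)₃Al₂Si₃O₁₂) = 497.252 g/mol.
Si contributes 3 × 28.085 = 84.255 g per mole.
84.255/497.252 = 0.1694 → 16.94%.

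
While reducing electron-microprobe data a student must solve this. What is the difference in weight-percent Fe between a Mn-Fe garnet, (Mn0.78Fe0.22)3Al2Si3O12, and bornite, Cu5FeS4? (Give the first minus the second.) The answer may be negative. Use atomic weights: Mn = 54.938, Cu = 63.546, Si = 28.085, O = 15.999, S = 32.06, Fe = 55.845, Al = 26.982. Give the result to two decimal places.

M((Mn0.78Fe0.22)3Al2Si3O12) = 495.620 g/mol, so wt% Fe = 36.858/495.620 × 100 = 7.44%.
M(Cu5FeS4) = 501.815 g/mol, so wt% Fe = 55.845/501.815 × 100 = 11.13%.
7.44 − 11.13 = -3.69 pp.

-3.69 percentage points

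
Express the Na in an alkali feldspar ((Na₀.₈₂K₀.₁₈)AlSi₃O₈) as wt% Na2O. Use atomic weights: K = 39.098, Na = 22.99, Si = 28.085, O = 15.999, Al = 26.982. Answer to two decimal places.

9.58 wt%

Molar mass of (Na₀.₈₂K₀.₁₈)AlSi₃O₈ = 0.82×22.99 + 0.18×39.098 + 1×26.982 + 3×28.085 + 8×15.999 = 265.118 g/mol.
Each formula unit contains 0.82 Na, equivalent to 0.82/2 = 0.4100 mol Na2O.
M(Na2O) = 2×22.99 + 1×15.999 = 61.979 g/mol.
Mass of Na2O per formula unit = 0.4100 × 61.979 = 25.411 g.
Na2O wt% = 25.411 / 265.118 × 100 = 9.58%.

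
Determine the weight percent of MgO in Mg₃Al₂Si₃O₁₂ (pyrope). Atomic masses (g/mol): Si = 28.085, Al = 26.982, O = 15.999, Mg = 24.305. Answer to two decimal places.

Formula mass = 403.122 g/mol.
3 Mg → 3.0000 mol MgO per formula unit; M(MgO) = 40.304, so MgO mass = 120.912 g.
120.912/403.122 × 100 = 29.99 wt%.

29.99 wt%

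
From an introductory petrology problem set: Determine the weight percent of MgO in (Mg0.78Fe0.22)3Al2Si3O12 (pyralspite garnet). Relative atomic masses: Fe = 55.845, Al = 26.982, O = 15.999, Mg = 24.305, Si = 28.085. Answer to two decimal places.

Molar mass of (Mg0.78Fe0.22)3Al2Si3O12 = 2.34·24.305 + 0.66·55.845 + 2·26.982 + 3·28.085 + 12·15.999 = 423.938 g/mol.
Each formula unit contains 2.34 Mg, equivalent to 2.34/1 = 2.3400 mol MgO.
M(MgO) = 1×24.305 + 1×15.999 = 40.304 g/mol.
Mass of MgO per formula unit = 2.3400 × 40.304 = 94.311 g.
MgO wt% = 94.311 / 423.938 × 100 = 22.25%.

22.25 wt%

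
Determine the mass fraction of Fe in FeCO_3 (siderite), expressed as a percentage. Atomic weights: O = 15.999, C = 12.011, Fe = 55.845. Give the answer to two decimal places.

48.20 weight percent

M(FeCO_3) = 115.853 g/mol.
Fe contributes 1 × 55.845 = 55.845 g per mole.
55.845/115.853 = 0.4820 → 48.20%.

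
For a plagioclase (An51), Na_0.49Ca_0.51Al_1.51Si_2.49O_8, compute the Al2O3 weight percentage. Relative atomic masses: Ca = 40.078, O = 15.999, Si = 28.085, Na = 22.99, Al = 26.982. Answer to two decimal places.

28.47 wt%

Formula mass = 270.371 g/mol.
1.51 Al → 0.7550 mol Al2O3 per formula unit; M(Al2O3) = 101.961, so Al2O3 mass = 76.981 g.
76.981/270.371 × 100 = 28.47 wt%.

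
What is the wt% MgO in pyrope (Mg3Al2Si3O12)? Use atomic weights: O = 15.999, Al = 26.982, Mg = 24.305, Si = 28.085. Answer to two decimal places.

Molar mass of Mg3Al2Si3O12 = 3×24.305 + 2×26.982 + 3×28.085 + 12×15.999 = 403.122 g/mol.
Each formula unit contains 3 Mg, equivalent to 3/1 = 3.0000 mol MgO.
M(MgO) = 1×24.305 + 1×15.999 = 40.304 g/mol.
Mass of MgO per formula unit = 3.0000 × 40.304 = 120.912 g.
MgO wt% = 120.912 / 403.122 × 100 = 29.99%.

29.99 wt%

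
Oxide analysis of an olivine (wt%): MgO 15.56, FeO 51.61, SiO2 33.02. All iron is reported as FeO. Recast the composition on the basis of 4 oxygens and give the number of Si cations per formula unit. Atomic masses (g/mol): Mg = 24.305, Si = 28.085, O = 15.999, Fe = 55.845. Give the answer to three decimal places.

15.56 wt% MgO ÷ 40.304 g/mol = 0.38607 mol, giving 0.38607 Mg and 0.38607 O.
51.61 wt% FeO ÷ 71.844 g/mol = 0.71836 mol, giving 0.71836 Fe and 0.71836 O.
33.02 wt% SiO2 ÷ 60.083 g/mol = 0.54957 mol, giving 0.54957 Si and 1.09914 O.
Oxygen sums to 2.20357; scaling by 4/2.20357 = 1.81524 puts the formula on 4 O.
Si: 0.54957 × 1.81524 = 0.998 atoms per formula unit.

0.998 Si apfu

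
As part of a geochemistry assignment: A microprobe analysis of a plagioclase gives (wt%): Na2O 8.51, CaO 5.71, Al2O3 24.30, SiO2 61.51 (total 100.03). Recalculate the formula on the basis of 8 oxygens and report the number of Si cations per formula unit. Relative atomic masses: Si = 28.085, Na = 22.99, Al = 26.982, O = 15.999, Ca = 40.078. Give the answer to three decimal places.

2.729 Si apfu

8.51 wt% Na2O ÷ 61.979 g/mol = 0.13730 mol, giving 0.27460 Na and 0.13730 O.
5.71 wt% CaO ÷ 56.077 g/mol = 0.10182 mol, giving 0.10182 Ca and 0.10182 O.
24.30 wt% Al2O3 ÷ 101.961 g/mol = 0.23833 mol, giving 0.47666 Al and 0.71499 O.
61.51 wt% SiO2 ÷ 60.083 g/mol = 1.02375 mol, giving 1.02375 Si and 2.04750 O.
Oxygen sums to 3.00161; scaling by 8/3.00161 = 2.66524 puts the formula on 8 O.
Si: 1.02375 × 2.66524 = 2.729 atoms per formula unit.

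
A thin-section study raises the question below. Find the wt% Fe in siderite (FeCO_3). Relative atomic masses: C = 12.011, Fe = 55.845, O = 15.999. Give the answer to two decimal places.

48.20 mass %

M(FeCO_3) = 115.853 g/mol.
Fe contributes 1 × 55.845 = 55.845 g per mole.
55.845/115.853 = 0.4820 → 48.20%.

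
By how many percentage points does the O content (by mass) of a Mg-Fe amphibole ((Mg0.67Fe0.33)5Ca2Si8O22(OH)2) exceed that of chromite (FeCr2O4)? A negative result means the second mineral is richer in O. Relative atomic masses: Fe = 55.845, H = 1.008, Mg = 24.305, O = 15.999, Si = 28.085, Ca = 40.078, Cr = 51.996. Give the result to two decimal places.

15.83 percentage points

First mineral: 383.976 g O in 864.394 g formula = 44.42 wt% O.
Second mineral: 63.996 g O in 223.833 g formula = 28.59 wt% O.
44.42% − 28.59% gives a difference of 15.83 percentage points.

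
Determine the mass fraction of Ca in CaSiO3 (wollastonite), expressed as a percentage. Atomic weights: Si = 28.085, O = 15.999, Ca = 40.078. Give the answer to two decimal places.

Molar mass of CaSiO3: 1×40.078 + 1×28.085 + 3×15.999 = 116.160 g/mol.
Mass of Ca per formula unit: 1 × 40.078 = 40.078 g.
Weight fraction Ca = 40.078 / 116.160 = 0.3450.

34.50 mass %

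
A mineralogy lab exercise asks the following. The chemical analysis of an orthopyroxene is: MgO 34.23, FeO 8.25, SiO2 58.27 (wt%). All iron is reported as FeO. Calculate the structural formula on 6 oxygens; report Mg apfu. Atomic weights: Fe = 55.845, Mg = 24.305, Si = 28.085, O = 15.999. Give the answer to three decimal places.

34.23 wt% MgO ÷ 40.304 g/mol = 0.84930 mol, giving 0.84930 Mg and 0.84930 O.
8.25 wt% FeO ÷ 71.844 g/mol = 0.11483 mol, giving 0.11483 Fe and 0.11483 O.
58.27 wt% SiO2 ÷ 60.083 g/mol = 0.96983 mol, giving 0.96983 Si and 1.93966 O.
Oxygen sums to 2.90379; scaling by 6/2.90379 = 2.06627 puts the formula on 6 O.
Mg: 0.84930 × 2.06627 = 1.755 atoms per formula unit.

1.755 Mg apfu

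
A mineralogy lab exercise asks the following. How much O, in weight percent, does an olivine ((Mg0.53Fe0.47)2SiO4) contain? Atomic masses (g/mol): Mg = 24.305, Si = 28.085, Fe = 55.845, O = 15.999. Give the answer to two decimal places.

Formula mass = 1.06*24.305 + 0.94*55.845 + 1*28.085 + 4*15.999 = 170.339 g/mol, of which 63.996 g is O.
So O makes up 63.996/170.339 = 0.3757 of the mass, i.e. 37.57%.

37.57 weight percent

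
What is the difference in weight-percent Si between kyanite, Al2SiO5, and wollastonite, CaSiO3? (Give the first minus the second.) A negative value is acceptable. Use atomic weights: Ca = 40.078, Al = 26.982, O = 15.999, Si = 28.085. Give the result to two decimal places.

Si in Al2SiO5: molar mass 162.044 g/mol; 1×28.085 = 28.085 g → 17.33 wt%.
Si in CaSiO3: molar mass 116.160 g/mol; 1×28.085 = 28.085 g → 24.18 wt%.
Difference = 17.33 − 24.18 = -6.85 percentage points.

-6.85 percentage points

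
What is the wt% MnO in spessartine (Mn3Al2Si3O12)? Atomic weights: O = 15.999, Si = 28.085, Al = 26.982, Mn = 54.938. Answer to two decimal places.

42.99 wt%

Molar mass of Mn3Al2Si3O12 = 3*54.938 + 2*26.982 + 3*28.085 + 12*15.999 = 495.021 g/mol.
Each formula unit contains 3 Mn, equivalent to 3/1 = 3.0000 mol MnO.
M(MnO) = 1×54.938 + 1×15.999 = 70.937 g/mol.
Mass of MnO per formula unit = 3.0000 × 70.937 = 212.811 g.
MnO wt% = 212.811 / 495.021 × 100 = 42.99%.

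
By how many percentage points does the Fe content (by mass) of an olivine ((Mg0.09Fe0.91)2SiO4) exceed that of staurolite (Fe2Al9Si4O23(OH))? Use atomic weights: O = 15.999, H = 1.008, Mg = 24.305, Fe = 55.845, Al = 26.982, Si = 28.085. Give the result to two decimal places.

38.20 percentage points

First mineral: 101.638 g Fe in 198.094 g formula = 51.31 wt% Fe.
Second mineral: 111.690 g Fe in 851.852 g formula = 13.11 wt% Fe.
51.31% − 13.11% gives a difference of 38.20 percentage points.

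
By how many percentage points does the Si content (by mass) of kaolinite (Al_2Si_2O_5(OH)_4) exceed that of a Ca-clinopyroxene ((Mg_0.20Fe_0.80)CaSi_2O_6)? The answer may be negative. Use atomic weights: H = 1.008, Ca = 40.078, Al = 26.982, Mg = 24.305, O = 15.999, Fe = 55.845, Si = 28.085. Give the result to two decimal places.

-1.47 percentage points

Si in Al_2Si_2O_5(OH)_4: molar mass 258.157 g/mol; 2×28.085 = 56.170 g → 21.76 wt%.
Si in (Mg_0.20Fe_0.80)CaSi_2O_6: molar mass 241.779 g/mol; 2×28.085 = 56.170 g → 23.23 wt%.
Difference = 21.76 − 23.23 = -1.47 percentage points.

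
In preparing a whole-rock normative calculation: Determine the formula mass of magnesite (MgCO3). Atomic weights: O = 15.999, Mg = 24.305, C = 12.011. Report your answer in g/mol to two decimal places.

84.31 g/mol

The formula mass is the sum 1×24.305 + 1×12.011 + 3×15.999.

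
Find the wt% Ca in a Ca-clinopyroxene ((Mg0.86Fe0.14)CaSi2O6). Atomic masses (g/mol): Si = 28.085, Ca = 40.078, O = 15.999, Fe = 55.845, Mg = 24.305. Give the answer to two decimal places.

18.14 weight percent

Formula mass = 0.86×24.305 + 0.14×55.845 + 1×40.078 + 2×28.085 + 6×15.999 = 220.963 g/mol, of which 40.078 g is Ca.
So Ca makes up 40.078/220.963 = 0.1814 of the mass, i.e. 18.14%.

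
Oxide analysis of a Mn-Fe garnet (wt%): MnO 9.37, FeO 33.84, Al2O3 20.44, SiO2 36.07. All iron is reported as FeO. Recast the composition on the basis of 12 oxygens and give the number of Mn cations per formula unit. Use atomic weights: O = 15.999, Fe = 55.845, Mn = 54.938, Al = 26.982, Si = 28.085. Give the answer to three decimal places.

MnO (M=70.937): mol = 0.13209; Mn = 0.13209, O = 0.13209.
FeO (M=71.844): mol = 0.47102; Fe = 0.47102, O = 0.47102.
Al2O3 (M=101.961): mol = 0.20047; Al = 0.40094, O = 0.60141.
SiO2 (M=60.083): mol = 0.60034; Si = 0.60034, O = 1.20068.
ΣO = 2.40520; factor = 12/ΣO = 4.98919.
Mn apfu = 0.13209 × 4.98919 = 0.659.

0.659 Mn apfu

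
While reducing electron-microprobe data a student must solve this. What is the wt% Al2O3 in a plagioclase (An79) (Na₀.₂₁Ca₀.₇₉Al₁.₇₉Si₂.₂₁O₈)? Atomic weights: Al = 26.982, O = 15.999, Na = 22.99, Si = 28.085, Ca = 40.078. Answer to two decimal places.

Molar mass of Na₀.₂₁Ca₀.₇₉Al₁.₇₉Si₂.₂₁O₈ = 0.21×22.99 + 0.79×40.078 + 1.79×26.982 + 2.21×28.085 + 8×15.999 = 274.847 g/mol.
Each formula unit contains 1.79 Al, equivalent to 1.79/2 = 0.8950 mol Al2O3.
M(Al2O3) = 2×26.982 + 3×15.999 = 101.961 g/mol.
Mass of Al2O3 per formula unit = 0.8950 × 101.961 = 91.255 g.
Al2O3 wt% = 91.255 / 274.847 × 100 = 33.20%.

33.20 wt%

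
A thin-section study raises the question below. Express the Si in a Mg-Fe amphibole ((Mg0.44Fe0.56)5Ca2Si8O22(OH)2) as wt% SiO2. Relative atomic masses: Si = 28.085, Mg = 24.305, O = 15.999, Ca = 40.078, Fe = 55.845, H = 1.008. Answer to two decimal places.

53.37 wt%

M((Mg0.44Fe0.56)5Ca2Si8O22(OH)2) = 900.665 g/mol; M(SiO2) = 60.083 g/mol.
Moles SiO2 per formula unit = 8 Si ÷ 1 = 8.0000.
SiO2 fraction = (8.0000 × 60.083) / 900.665 = 480.664/900.665 = 0.5337.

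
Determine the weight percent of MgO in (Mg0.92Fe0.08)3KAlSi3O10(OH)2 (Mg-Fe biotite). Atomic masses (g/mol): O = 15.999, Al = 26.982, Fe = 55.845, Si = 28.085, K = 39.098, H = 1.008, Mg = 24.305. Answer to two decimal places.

Molar mass of (Mg0.92Fe0.08)3KAlSi3O10(OH)2 = 2.76×24.305 + 0.24×55.845 + 1×39.098 + 1×26.982 + 3×28.085 + 12×15.999 + 2×1.008 = 424.824 g/mol.
Each formula unit contains 2.76 Mg, equivalent to 2.76/1 = 2.7600 mol MgO.
M(MgO) = 1×24.305 + 1×15.999 = 40.304 g/mol.
Mass of MgO per formula unit = 2.7600 × 40.304 = 111.239 g.
MgO wt% = 111.239 / 424.824 × 100 = 26.18%.

26.18 wt%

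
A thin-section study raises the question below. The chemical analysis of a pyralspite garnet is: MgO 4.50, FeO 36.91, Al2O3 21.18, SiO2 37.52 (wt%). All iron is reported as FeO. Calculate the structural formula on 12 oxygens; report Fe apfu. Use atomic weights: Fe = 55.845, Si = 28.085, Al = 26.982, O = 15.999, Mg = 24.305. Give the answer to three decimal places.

2.468 Fe apfu

MgO: 4.50/40.304 = 0.11165 mol → 0.11165 mol Mg, 0.11165 mol O.
FeO: 36.91/71.844 = 0.51375 mol → 0.51375 mol Fe, 0.51375 mol O.
Al2O3: 21.18/101.961 = 0.20773 mol → 0.41546 mol Al, 0.62319 mol O.
SiO2: 37.52/60.083 = 0.62447 mol → 0.62447 mol Si, 1.24894 mol O.
Total oxygen = 2.49753 mol. Normalization factor = 12/2.49753 = 4.80475.
Fe per 12 O = 0.51375 × 4.80475 = 2.468.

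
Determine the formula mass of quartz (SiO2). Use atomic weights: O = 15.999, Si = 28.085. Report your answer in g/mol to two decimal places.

M = 1*28.085 + 2*15.999

60.08 g/mol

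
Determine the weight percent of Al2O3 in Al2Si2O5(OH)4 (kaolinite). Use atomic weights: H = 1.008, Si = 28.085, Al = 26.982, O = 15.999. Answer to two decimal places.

39.50 wt%

M(Al2Si2O5(OH)4) = 258.157 g/mol; M(Al2O3) = 101.961 g/mol.
Moles Al2O3 per formula unit = 2 Al ÷ 2 = 1.0000.
Al2O3 fraction = (1.0000 × 101.961) / 258.157 = 101.961/258.157 = 0.3950.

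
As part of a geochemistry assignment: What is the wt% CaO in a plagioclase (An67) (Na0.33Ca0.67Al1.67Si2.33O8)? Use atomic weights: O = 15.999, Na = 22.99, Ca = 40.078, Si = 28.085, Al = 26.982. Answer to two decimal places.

13.77 wt%

Formula mass = 272.929 g/mol.
0.67 Ca → 0.6700 mol CaO per formula unit; M(CaO) = 56.077, so CaO mass = 37.572 g.
37.572/272.929 × 100 = 13.77 wt%.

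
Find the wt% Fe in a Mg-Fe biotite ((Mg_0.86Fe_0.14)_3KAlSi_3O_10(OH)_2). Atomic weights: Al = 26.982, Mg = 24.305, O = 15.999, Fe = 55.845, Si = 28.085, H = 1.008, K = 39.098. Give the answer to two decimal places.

Molar mass of (Mg_0.86Fe_0.14)_3KAlSi_3O_10(OH)_2: 2.58*24.305 + 0.42*55.845 + 1*39.098 + 1*26.982 + 3*28.085 + 12*15.999 + 2*1.008 = 430.501 g/mol.
Mass of Fe per formula unit: 0.42 × 55.845 = 23.455 g.
Weight fraction Fe = 23.455 / 430.501 = 0.0545.

5.45 weight percent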